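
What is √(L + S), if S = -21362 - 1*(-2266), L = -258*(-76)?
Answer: 16*√2 ≈ 22.627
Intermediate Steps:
L = 19608
S = -19096 (S = -21362 + 2266 = -19096)
√(L + S) = √(19608 - 19096) = √512 = 16*√2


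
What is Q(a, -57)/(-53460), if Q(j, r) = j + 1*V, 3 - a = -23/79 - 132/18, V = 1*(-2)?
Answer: -511/3167505 ≈ -0.00016133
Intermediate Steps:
V = -2
a = 2518/237 (a = 3 - (-23/79 - 132/18) = 3 - (-23*1/79 - 132*1/18) = 3 - (-23/79 - 22/3) = 3 - 1*(-1807/237) = 3 + 1807/237 = 2518/237 ≈ 10.624)
Q(j, r) = -2 + j (Q(j, r) = j + 1*(-2) = j - 2 = -2 + j)
Q(a, -57)/(-53460) = (-2 + 2518/237)/(-53460) = (2044/237)*(-1/53460) = -511/3167505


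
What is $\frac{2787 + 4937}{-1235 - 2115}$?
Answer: $- \frac{3862}{1675} \approx -2.3057$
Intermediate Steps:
$\frac{2787 + 4937}{-1235 - 2115} = \frac{7724}{-1235 - 2115} = \frac{7724}{-3350} = 7724 \left(- \frac{1}{3350}\right) = - \frac{3862}{1675}$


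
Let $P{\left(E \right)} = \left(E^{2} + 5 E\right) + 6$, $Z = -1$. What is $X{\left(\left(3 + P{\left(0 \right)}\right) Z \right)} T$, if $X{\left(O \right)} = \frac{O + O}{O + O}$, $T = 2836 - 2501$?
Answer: $335$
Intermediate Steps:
$T = 335$ ($T = 2836 - 2501 = 335$)
$P{\left(E \right)} = 6 + E^{2} + 5 E$
$X{\left(O \right)} = 1$ ($X{\left(O \right)} = \frac{2 O}{2 O} = 2 O \frac{1}{2 O} = 1$)
$X{\left(\left(3 + P{\left(0 \right)}\right) Z \right)} T = 1 \cdot 335 = 335$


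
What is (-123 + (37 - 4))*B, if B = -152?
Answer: 13680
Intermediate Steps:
(-123 + (37 - 4))*B = (-123 + (37 - 4))*(-152) = (-123 + 33)*(-152) = -90*(-152) = 13680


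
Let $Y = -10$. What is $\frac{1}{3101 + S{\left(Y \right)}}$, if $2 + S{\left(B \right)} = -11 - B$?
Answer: $\frac{1}{3098} \approx 0.00032279$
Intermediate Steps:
$S{\left(B \right)} = -13 - B$ ($S{\left(B \right)} = -2 - \left(11 + B\right) = -13 - B$)
$\frac{1}{3101 + S{\left(Y \right)}} = \frac{1}{3101 - 3} = \frac{1}{3098}$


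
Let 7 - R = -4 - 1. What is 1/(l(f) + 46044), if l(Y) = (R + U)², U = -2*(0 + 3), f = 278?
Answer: 1/46080 ≈ 2.1701e-5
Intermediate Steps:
U = -6 (U = -2*3 = -6)
R = 12 (R = 7 - (-4 - 1) = 7 - 1*(-5) = 7 + 5 = 12)
l(Y) = 36 (l(Y) = (12 - 6)² = 6² = 36)
1/(l(f) + 46044) = 1/(36 + 46044) = 1/46080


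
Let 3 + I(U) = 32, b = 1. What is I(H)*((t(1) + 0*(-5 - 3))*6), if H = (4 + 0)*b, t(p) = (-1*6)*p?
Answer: -1044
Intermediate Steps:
t(p) = -6*p
H = 4 (H = (4 + 0)*1 = 4*1 = 4)
I(U) = 29 (I(U) = -3 + 32 = 29)
I(H)*((t(1) + 0*(-5 - 3))*6) = 29*((-6*1 + 0*(-5 - 3))*6) = 29*((-6 + 0*(-8))*6) = 29*((-6 + 0)*6) = 29*(-6*6) = 29*(-36) = -1044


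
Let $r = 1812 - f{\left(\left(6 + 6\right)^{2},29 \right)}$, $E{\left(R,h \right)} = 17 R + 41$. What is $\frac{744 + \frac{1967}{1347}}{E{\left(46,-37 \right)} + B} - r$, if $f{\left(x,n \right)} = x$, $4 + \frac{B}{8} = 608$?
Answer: $- \frac{2540925449}{1523457} \approx -1667.9$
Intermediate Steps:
$B = 4832$ ($B = -32 + 8 \cdot 608 = -32 + 4864 = 4832$)
$E{\left(R,h \right)} = 41 + 17 R$
$r = 1668$ ($r = 1812 - \left(6 + 6\right)^{2} = 1812 - 12^{2} = 1812 - 144 = 1668$)
$\frac{744 + \frac{1967}{1347}}{E{\left(46,-37 \right)} + B} - r = \frac{744 + \frac{1967}{1347}}{\left(41 + 17 \cdot 46\right) + 4832} - 1668 = \frac{744 + 1967 \cdot \frac{1}{1347}}{\left(41 + 782\right) + 4832} - 1668 = \frac{744 + \frac{1967}{1347}}{823 + 4832} - 1668 = \frac{1004135}{1347 \cdot 5655} - 1668 = \frac{1004135}{1347} \cdot \frac{1}{5655} - 1668 = \frac{200827}{1523457} - 1668 = - \frac{2540925449}{1523457}$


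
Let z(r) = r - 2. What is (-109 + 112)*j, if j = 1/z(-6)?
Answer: -3/8 ≈ -0.37500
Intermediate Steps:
z(r) = -2 + r
j = -⅛ (j = 1/(-2 - 6) = 1/(-8) = -⅛ ≈ -0.12500)
(-109 + 112)*j = (-109 + 112)*(-⅛) = 3*(-⅛) = -3/8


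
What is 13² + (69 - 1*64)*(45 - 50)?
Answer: 144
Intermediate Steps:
13² + (69 - 1*64)*(45 - 50) = 169 + (69 - 64)*(-5) = 169 + 5*(-5) = 169 - 25 = 144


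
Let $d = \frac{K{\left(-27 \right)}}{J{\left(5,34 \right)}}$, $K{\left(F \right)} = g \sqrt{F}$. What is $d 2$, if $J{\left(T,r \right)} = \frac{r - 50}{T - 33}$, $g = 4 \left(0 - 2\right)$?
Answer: $- 84 i \sqrt{3} \approx - 145.49 i$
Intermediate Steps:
$g = -8$ ($g = 4 \left(-2\right) = -8$)
$J{\left(T,r \right)} = \frac{-50 + r}{-33 + T}$
$K{\left(F \right)} = - 8 \sqrt{F}$
$d = - 42 i \sqrt{3}$ ($d = \frac{\left(-8\right) \sqrt{-27}}{\frac{1}{-33 + 5} \left(-50 + 34\right)} = \frac{\left(-8\right) 3 i \sqrt{3}}{\frac{1}{-28} \left(-16\right)} = \frac{\left(-24\right) i \sqrt{3}}{\left(- \frac{1}{28}\right) \left(-16\right)} = \frac{\left(-24\right) i \sqrt{3}}{\frac{4}{7}} = - 24 i \sqrt{3} \cdot \frac{7}{4} = - 42 i \sqrt{3} \approx - 72.746 i$)
$d 2 = - 42 i \sqrt{3} \cdot 2 = - 84 i \sqrt{3}$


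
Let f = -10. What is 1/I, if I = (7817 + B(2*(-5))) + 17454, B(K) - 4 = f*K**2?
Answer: 1/24275 ≈ 4.1195e-5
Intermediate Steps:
B(K) = 4 - 10*K**2
I = 24275 (I = (7817 + (4 - 10*(2*(-5))**2)) + 17454 = (7817 + (4 - 10*(-10)**2)) + 17454 = (7817 + (4 - 10*100)) + 17454 = (7817 + (4 - 1000)) + 17454 = (7817 - 996) + 17454 = 6821 + 17454 = 24275)
1/I = 1/24275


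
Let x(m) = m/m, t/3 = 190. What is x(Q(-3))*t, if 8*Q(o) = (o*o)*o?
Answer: 570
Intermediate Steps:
t = 570 (t = 3*190 = 570)
Q(o) = o³/8 (Q(o) = ((o*o)*o)/8 = (o²*o)/8 = o³/8)
x(m) = 1
x(Q(-3))*t = 1*570 = 570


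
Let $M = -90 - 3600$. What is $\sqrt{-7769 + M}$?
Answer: $i \sqrt{11459} \approx 107.05 i$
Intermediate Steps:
$M = -3690$ ($M = -90 - 3600 = -3690$)
$\sqrt{-7769 + M} = \sqrt{-7769 - 3690} = \sqrt{-11459} = i \sqrt{11459}$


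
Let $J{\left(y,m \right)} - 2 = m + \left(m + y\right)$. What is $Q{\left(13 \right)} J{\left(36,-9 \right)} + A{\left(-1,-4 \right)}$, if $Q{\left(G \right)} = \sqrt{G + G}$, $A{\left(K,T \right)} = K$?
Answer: $-1 + 20 \sqrt{26} \approx 100.98$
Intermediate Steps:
$Q{\left(G \right)} = \sqrt{2} \sqrt{G}$ ($Q{\left(G \right)} = \sqrt{2 G} = \sqrt{2} \sqrt{G}$)
$J{\left(y,m \right)} = 2 + y + 2 m$ ($J{\left(y,m \right)} = 2 + \left(m + \left(m + y\right)\right) = 2 + \left(y + 2 m\right) = 2 + y + 2 m$)
$Q{\left(13 \right)} J{\left(36,-9 \right)} + A{\left(-1,-4 \right)} = \sqrt{2} \sqrt{13} \left(2 + 36 + 2 \left(-9\right)\right) - 1 = \sqrt{26} \left(2 + 36 - 18\right) - 1 = \sqrt{26} \cdot 20 - 1 = 20 \sqrt{26} - 1 = -1 + 20 \sqrt{26}$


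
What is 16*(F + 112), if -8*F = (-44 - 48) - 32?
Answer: 2040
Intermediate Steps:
F = 31/2 (F = -((-44 - 48) - 32)/8 = -(-92 - 32)/8 = -1/8*(-124) = 31/2 ≈ 15.500)
16*(F + 112) = 16*(31/2 + 112) = 16*(255/2) = 2040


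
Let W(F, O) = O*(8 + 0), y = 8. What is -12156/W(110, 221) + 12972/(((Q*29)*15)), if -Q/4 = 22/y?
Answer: -6758413/704990 ≈ -9.5865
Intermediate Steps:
W(F, O) = 8*O (W(F, O) = O*8 = 8*O)
Q = -11 (Q = -88/8 = -4*11/4 = -11)
-12156/W(110, 221) + 12972/(((Q*29)*15)) = -12156/(8*221) + 12972/((-11*29*15)) = -12156/1768 + 12972/((-319*15)) = -12156*1/1768 + 12972/(-4785) = -3039/442 + 12972*(-1/4785) = -3039/442 - 4324/1595 = -6758413/704990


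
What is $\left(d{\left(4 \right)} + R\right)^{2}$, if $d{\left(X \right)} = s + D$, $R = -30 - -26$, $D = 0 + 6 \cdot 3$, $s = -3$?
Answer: $121$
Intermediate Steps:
$D = 18$ ($D = 0 + 18 = 18$)
$R = -4$ ($R = -30 + 26 = -4$)
$d{\left(X \right)} = 15$ ($d{\left(X \right)} = -3 + 18 = 15$)
$\left(d{\left(4 \right)} + R\right)^{2} = \left(15 - 4\right)^{2} = 11^{2} = 121$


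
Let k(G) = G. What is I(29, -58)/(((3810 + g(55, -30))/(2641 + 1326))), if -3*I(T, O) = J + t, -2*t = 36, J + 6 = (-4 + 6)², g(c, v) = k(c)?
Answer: 15868/2319 ≈ 6.8426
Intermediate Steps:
g(c, v) = c
J = -2 (J = -6 + (-4 + 6)² = -6 + 2² = -6 + 4 = -2)
t = -18 (t = -½*36 = -18)
I(T, O) = 20/3 (I(T, O) = -(-2 - 18)/3 = -⅓*(-20) = 20/3)
I(29, -58)/(((3810 + g(55, -30))/(2641 + 1326))) = 20/(3*(((3810 + 55)/(2641 + 1326)))) = 20/(3*((3865/3967))) = 20/(3*((3865*(1/3967)))) = 20/(3*(3865/3967)) = (20/3)*(3967/3865) = 15868/2319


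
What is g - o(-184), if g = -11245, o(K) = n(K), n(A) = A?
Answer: -11061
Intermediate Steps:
o(K) = K
g - o(-184) = -11245 - 1*(-184) = -11245 + 184 = -11061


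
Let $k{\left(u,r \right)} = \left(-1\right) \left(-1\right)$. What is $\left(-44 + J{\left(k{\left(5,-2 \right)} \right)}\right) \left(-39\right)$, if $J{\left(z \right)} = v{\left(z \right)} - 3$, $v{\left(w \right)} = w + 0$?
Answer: $1794$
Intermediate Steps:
$v{\left(w \right)} = w$
$k{\left(u,r \right)} = 1$
$J{\left(z \right)} = -3 + z$ ($J{\left(z \right)} = z - 3 = -3 + z$)
$\left(-44 + J{\left(k{\left(5,-2 \right)} \right)}\right) \left(-39\right) = \left(-44 + \left(-3 + 1\right)\right) \left(-39\right) = \left(-44 - 2\right) \left(-39\right) = \left(-46\right) \left(-39\right) = 1794$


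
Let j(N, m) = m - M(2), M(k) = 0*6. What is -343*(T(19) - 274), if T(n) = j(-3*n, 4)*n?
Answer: 67914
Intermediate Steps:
M(k) = 0
j(N, m) = m (j(N, m) = m - 1*0 = m + 0 = m)
T(n) = 4*n
-343*(T(19) - 274) = -343*(4*19 - 274) = -343*(76 - 274) = -343*(-198) = 67914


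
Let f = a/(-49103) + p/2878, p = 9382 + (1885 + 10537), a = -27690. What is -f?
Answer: -575166816/70659217 ≈ -8.1400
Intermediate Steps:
p = 21804 (p = 9382 + 12422 = 21804)
f = 575166816/70659217 (f = -27690/(-49103) + 21804/2878 = -27690*(-1/49103) + 21804*(1/2878) = 27690/49103 + 10902/1439 = 575166816/70659217 ≈ 8.1400)
-f = -1*575166816/70659217 = -575166816/70659217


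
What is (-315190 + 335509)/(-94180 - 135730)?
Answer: -20319/229910 ≈ -0.088378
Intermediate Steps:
(-315190 + 335509)/(-94180 - 135730) = 20319/(-229910) = 20319*(-1/229910) = -20319/229910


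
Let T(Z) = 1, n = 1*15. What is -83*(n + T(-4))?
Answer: -1328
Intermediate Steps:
n = 15
-83*(n + T(-4)) = -83*(15 + 1) = -83*16 = -1328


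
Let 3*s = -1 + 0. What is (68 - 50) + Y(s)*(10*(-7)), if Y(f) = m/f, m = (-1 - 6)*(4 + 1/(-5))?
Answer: -5568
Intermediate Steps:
s = -⅓ (s = (-1 + 0)/3 = (⅓)*(-1) = -⅓ ≈ -0.33333)
m = -133/5 (m = -7*(4 - ⅕) = -7*19/5 = -133/5 ≈ -26.600)
Y(f) = -133/(5*f)
(68 - 50) + Y(s)*(10*(-7)) = (68 - 50) + (-133/(5*(-⅓)))*(10*(-7)) = 18 - 133/5*(-3)*(-70) = 18 + (399/5)*(-70) = 18 - 5586 = -5568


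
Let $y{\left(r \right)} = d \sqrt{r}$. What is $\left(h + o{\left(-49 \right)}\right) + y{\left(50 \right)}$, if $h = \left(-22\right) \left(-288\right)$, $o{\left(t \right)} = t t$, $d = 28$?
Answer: $8737 + 140 \sqrt{2} \approx 8935.0$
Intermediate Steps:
$o{\left(t \right)} = t^{2}$
$y{\left(r \right)} = 28 \sqrt{r}$
$h = 6336$
$\left(h + o{\left(-49 \right)}\right) + y{\left(50 \right)} = \left(6336 + \left(-49\right)^{2}\right) + 28 \sqrt{50} = \left(6336 + 2401\right) + 28 \cdot 5 \sqrt{2} = 8737 + 140 \sqrt{2}$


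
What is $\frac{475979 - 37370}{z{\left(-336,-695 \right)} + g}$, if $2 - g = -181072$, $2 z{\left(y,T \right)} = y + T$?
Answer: $\frac{877218}{361117} \approx 2.4292$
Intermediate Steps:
$z{\left(y,T \right)} = \frac{T}{2} + \frac{y}{2}$ ($z{\left(y,T \right)} = \frac{y + T}{2} = \frac{T + y}{2} = \frac{T}{2} + \frac{y}{2}$)
$g = 181074$ ($g = 2 - -181072 = 2 + 181072 = 181074$)
$\frac{475979 - 37370}{z{\left(-336,-695 \right)} + g} = \frac{475979 - 37370}{\left(\frac{1}{2} \left(-695\right) + \frac{1}{2} \left(-336\right)\right) + 181074} = \frac{438609}{\left(- \frac{695}{2} - 168\right) + 181074} = \frac{438609}{- \frac{1031}{2} + 181074} = \frac{438609}{\frac{361117}{2}} = 438609 \cdot \frac{2}{361117} = \frac{877218}{361117}$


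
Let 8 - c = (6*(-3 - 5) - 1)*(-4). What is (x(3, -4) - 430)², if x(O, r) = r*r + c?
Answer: 362404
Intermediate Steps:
c = -188 (c = 8 - (6*(-3 - 5) - 1)*(-4) = 8 - (6*(-8) - 1)*(-4) = 8 - (-48 - 1)*(-4) = 8 - (-49)*(-4) = 8 - 1*196 = 8 - 196 = -188)
x(O, r) = -188 + r² (x(O, r) = r*r - 188 = r² - 188 = -188 + r²)
(x(3, -4) - 430)² = ((-188 + (-4)²) - 430)² = ((-188 + 16) - 430)² = (-172 - 430)² = (-602)² = 362404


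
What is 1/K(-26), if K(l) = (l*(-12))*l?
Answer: -1/8112 ≈ -0.00012327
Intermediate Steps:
K(l) = -12*l² (K(l) = (-12*l)*l = -12*l²)
1/K(-26) = 1/(-12*(-26)²) = 1/(-12*676) = 1/(-8112) = -1/8112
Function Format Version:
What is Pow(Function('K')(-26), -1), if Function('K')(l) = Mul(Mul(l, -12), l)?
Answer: Rational(-1, 8112) ≈ -0.00012327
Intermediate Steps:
Function('K')(l) = Mul(-12, Pow(l, 2)) (Function('K')(l) = Mul(Mul(-12, l), l) = Mul(-12, Pow(l, 2)))
Pow(Function('K')(-26), -1) = Pow(Mul(-12, Pow(-26, 2)), -1) = Pow(Mul(-12, 676), -1) = Pow(-8112, -1) = Rational(-1, 8112)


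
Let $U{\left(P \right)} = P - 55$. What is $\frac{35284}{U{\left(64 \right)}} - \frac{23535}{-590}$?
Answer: $\frac{4205875}{1062} \approx 3960.3$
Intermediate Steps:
$U{\left(P \right)} = -55 + P$
$\frac{35284}{U{\left(64 \right)}} - \frac{23535}{-590} = \frac{35284}{-55 + 64} - \frac{23535}{-590} = \frac{35284}{9} - - \frac{4707}{118} = 35284 \cdot \frac{1}{9} + \frac{4707}{118} = \frac{35284}{9} + \frac{4707}{118} = \frac{4205875}{1062}$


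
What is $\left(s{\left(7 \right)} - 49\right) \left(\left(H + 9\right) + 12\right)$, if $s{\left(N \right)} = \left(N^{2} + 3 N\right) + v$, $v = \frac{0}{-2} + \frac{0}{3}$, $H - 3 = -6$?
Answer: $378$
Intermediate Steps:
$H = -3$ ($H = 3 - 6 = -3$)
$v = 0$ ($v = 0 \left(- \frac{1}{2}\right) + 0 \cdot \frac{1}{3} = 0 + 0 = 0$)
$s{\left(N \right)} = N^{2} + 3 N$ ($s{\left(N \right)} = \left(N^{2} + 3 N\right) + 0 = N^{2} + 3 N$)
$\left(s{\left(7 \right)} - 49\right) \left(\left(H + 9\right) + 12\right) = \left(7 \left(3 + 7\right) - 49\right) \left(\left(-3 + 9\right) + 12\right) = \left(7 \cdot 10 - 49\right) \left(6 + 12\right) = \left(70 - 49\right) 18 = 21 \cdot 18 = 378$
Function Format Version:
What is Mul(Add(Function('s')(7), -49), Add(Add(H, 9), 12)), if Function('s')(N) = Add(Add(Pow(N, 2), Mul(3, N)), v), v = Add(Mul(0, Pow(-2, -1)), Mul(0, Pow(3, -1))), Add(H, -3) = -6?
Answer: 378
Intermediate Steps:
H = -3 (H = Add(3, -6) = -3)
v = 0 (v = Add(Mul(0, Rational(-1, 2)), Mul(0, Rational(1, 3))) = Add(0, 0) = 0)
Function('s')(N) = Add(Pow(N, 2), Mul(3, N)) (Function('s')(N) = Add(Add(Pow(N, 2), Mul(3, N)), 0) = Add(Pow(N, 2), Mul(3, N)))
Mul(Add(Function('s')(7), -49), Add(Add(H, 9), 12)) = Mul(Add(Mul(7, Add(3, 7)), -49), Add(Add(-3, 9), 12)) = Mul(Add(Mul(7, 10), -49), Add(6, 12)) = Mul(Add(70, -49), 18) = Mul(21, 18) = 378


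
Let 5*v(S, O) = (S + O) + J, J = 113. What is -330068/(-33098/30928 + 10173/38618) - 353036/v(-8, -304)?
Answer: 20037942174501932/47936513995 ≈ 4.1801e+5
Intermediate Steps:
v(S, O) = 113/5 + O/5 + S/5 (v(S, O) = ((S + O) + 113)/5 = ((O + S) + 113)/5 = (113 + O + S)/5 = 113/5 + O/5 + S/5)
-330068/(-33098/30928 + 10173/38618) - 353036/v(-8, -304) = -330068/(-33098/30928 + 10173/38618) - 353036/(113/5 + (⅕)*(-304) + (⅕)*(-8)) = -330068/(-33098*1/30928 + 10173*(1/38618)) - 353036/(113/5 - 304/5 - 8/5) = -330068/(-16549/15464 + 10173/38618) - 353036/(-199/5) = -330068/(-240887005/298594376) - 353036*(-5/199) = -330068*(-298594376/240887005) + 1765180/199 = 98556448497568/240887005 + 1765180/199 = 20037942174501932/47936513995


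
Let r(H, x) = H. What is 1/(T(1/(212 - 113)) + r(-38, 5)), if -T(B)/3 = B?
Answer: -33/1255 ≈ -0.026295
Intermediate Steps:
T(B) = -3*B
1/(T(1/(212 - 113)) + r(-38, 5)) = 1/(-3/(212 - 113) - 38) = 1/(-3/99 - 38) = 1/(-3*1/99 - 38) = 1/(-1/33 - 38) = 1/(-1255/33) = -33/1255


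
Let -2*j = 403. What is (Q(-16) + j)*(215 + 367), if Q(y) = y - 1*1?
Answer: -127167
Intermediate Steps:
Q(y) = -1 + y (Q(y) = y - 1 = -1 + y)
j = -403/2 (j = -½*403 = -403/2 ≈ -201.50)
(Q(-16) + j)*(215 + 367) = ((-1 - 16) - 403/2)*(215 + 367) = (-17 - 403/2)*582 = -437/2*582 = -127167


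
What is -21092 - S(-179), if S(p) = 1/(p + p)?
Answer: -7550935/358 ≈ -21092.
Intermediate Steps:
S(p) = 1/(2*p)
-21092 - S(-179) = -21092 - 1/(2*(-179)) = -21092 - (-1)/(2*179) = -21092 - 1*(-1/358) = -21092 + 1/358 = -7550935/358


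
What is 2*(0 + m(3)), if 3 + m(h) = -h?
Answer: -12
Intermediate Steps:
m(h) = -3 - h
2*(0 + m(3)) = 2*(0 + (-3 - 1*3)) = 2*(0 + (-3 - 3)) = 2*(0 - 6) = 2*(-6) = -12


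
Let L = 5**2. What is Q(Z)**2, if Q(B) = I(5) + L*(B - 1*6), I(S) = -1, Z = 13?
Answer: 30276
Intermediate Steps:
L = 25
Q(B) = -151 + 25*B (Q(B) = -1 + 25*(B - 1*6) = -1 + 25*(B - 6) = -1 + 25*(-6 + B) = -1 + (-150 + 25*B) = -151 + 25*B)
Q(Z)**2 = (-151 + 25*13)**2 = (-151 + 325)**2 = 174**2 = 30276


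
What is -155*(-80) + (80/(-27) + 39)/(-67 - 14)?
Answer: 27117827/2187 ≈ 12400.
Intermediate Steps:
-155*(-80) + (80/(-27) + 39)/(-67 - 14) = 12400 + (80*(-1/27) + 39)/(-81) = 12400 + (-80/27 + 39)*(-1/81) = 12400 + (973/27)*(-1/81) = 12400 - 973/2187 = 27117827/2187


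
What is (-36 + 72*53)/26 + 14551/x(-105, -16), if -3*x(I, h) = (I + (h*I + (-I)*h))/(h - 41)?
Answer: -10716141/455 ≈ -23552.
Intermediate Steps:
x(I, h) = -I/(3*(-41 + h)) (x(I, h) = -(I + (h*I + (-I)*h))/(3*(h - 41)) = -(I + (I*h - I*h))/(3*(-41 + h)) = -(I + 0)/(3*(-41 + h)) = -I/(3*(-41 + h)))
(-36 + 72*53)/26 + 14551/x(-105, -16) = (-36 + 72*53)/26 + 14551/((-1*(-105)/(-123 + 3*(-16)))) = (-36 + 3816)*(1/26) + 14551/((-1*(-105)/(-123 - 48))) = 3780*(1/26) + 14551/((-1*(-105)/(-171))) = 1890/13 + 14551/((-1*(-105)*(-1/171))) = 1890/13 + 14551/(-35/57) = 1890/13 + 14551*(-57/35) = 1890/13 - 829407/35 = -10716141/455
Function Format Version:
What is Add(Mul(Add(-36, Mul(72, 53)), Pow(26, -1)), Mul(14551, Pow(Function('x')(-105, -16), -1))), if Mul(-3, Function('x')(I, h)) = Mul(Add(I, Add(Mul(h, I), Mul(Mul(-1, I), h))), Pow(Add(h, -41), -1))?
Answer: Rational(-10716141, 455) ≈ -23552.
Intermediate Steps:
Function('x')(I, h) = Mul(Rational(-1, 3), I, Pow(Add(-41, h), -1)) (Function('x')(I, h) = Mul(Rational(-1, 3), Mul(Add(I, Add(Mul(h, I), Mul(Mul(-1, I), h))), Pow(Add(h, -41), -1))) = Mul(Rational(-1, 3), Mul(Add(I, Add(Mul(I, h), Mul(-1, I, h))), Pow(Add(-41, h), -1))) = Mul(Rational(-1, 3), Mul(Add(I, 0), Pow(Add(-41, h), -1))) = Mul(Rational(-1, 3), Mul(I, Pow(Add(-41, h), -1))) = Mul(Rational(-1, 3), I, Pow(Add(-41, h), -1)))
Add(Mul(Add(-36, Mul(72, 53)), Pow(26, -1)), Mul(14551, Pow(Function('x')(-105, -16), -1))) = Add(Mul(Add(-36, Mul(72, 53)), Pow(26, -1)), Mul(14551, Pow(Mul(-1, -105, Pow(Add(-123, Mul(3, -16)), -1)), -1))) = Add(Mul(Add(-36, 3816), Rational(1, 26)), Mul(14551, Pow(Mul(-1, -105, Pow(Add(-123, -48), -1)), -1))) = Add(Mul(3780, Rational(1, 26)), Mul(14551, Pow(Mul(-1, -105, Pow(-171, -1)), -1))) = Add(Rational(1890, 13), Mul(14551, Pow(Mul(-1, -105, Rational(-1, 171)), -1))) = Add(Rational(1890, 13), Mul(14551, Pow(Rational(-35, 57), -1))) = Add(Rational(1890, 13), Mul(14551, Rational(-57, 35))) = Add(Rational(1890, 13), Rational(-829407, 35)) = Rational(-10716141, 455)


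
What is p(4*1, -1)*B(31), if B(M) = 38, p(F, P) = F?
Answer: 152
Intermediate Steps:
p(4*1, -1)*B(31) = (4*1)*38 = 4*38 = 152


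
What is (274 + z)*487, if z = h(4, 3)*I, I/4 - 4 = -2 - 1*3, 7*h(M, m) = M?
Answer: 926274/7 ≈ 1.3232e+5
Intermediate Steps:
h(M, m) = M/7
I = -4 (I = 16 + 4*(-2 - 1*3) = 16 + 4*(-2 - 3) = 16 + 4*(-5) = 16 - 20 = -4)
z = -16/7 (z = ((1/7)*4)*(-4) = (4/7)*(-4) = -16/7 ≈ -2.2857)
(274 + z)*487 = (274 - 16/7)*487 = (1902/7)*487 = 926274/7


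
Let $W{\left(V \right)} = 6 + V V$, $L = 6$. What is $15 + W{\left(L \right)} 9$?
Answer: $393$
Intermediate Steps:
$W{\left(V \right)} = 6 + V^{2}$
$15 + W{\left(L \right)} 9 = 15 + \left(6 + 6^{2}\right) 9 = 15 + \left(6 + 36\right) 9 = 15 + 42 \cdot 9 = 15 + 378 = 393$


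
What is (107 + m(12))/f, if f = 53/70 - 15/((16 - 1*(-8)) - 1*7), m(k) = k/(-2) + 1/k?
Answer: -721735/894 ≈ -807.31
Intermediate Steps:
m(k) = 1/k - k/2 (m(k) = k*(-1/2) + 1/k = -k/2 + 1/k = 1/k - k/2)
f = -149/1190 (f = 53*(1/70) - 15/((16 + 8) - 7) = 53/70 - 15/(24 - 7) = 53/70 - 15/17 = -149/1190 ≈ -0.12521)
(107 + m(12))/f = (107 + (1/12 - 1/2*12))/(-149/1190) = (107 + (1/12 - 6))*(-1190/149) = (107 - 71/12)*(-1190/149) = (1213/12)*(-1190/149) = -721735/894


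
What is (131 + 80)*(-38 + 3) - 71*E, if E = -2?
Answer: -7243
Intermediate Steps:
(131 + 80)*(-38 + 3) - 71*E = (131 + 80)*(-38 + 3) - 71*(-2) = 211*(-35) + 142 = -7385 + 142 = -7243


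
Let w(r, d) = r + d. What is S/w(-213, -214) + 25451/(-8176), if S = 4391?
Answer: -954457/71248 ≈ -13.396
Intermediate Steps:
w(r, d) = d + r
S/w(-213, -214) + 25451/(-8176) = 4391/(-214 - 213) + 25451/(-8176) = 4391/(-427) + 25451*(-1/8176) = 4391*(-1/427) - 25451/8176 = -4391/427 - 25451/8176 = -954457/71248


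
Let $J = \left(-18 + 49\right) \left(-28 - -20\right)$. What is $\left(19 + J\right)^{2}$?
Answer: $52441$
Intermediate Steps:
$J = -248$ ($J = 31 \left(-28 + 20\right) = 31 \left(-8\right) = -248$)
$\left(19 + J\right)^{2} = \left(19 - 248\right)^{2} = \left(-229\right)^{2} = 52441$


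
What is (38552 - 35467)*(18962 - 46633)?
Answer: -85365035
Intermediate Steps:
(38552 - 35467)*(18962 - 46633) = 3085*(-27671) = -85365035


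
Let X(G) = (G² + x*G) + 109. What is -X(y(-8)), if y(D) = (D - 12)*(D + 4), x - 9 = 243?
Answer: -26669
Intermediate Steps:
x = 252 (x = 9 + 243 = 252)
y(D) = (-12 + D)*(4 + D)
X(G) = 109 + G² + 252*G (X(G) = (G² + 252*G) + 109 = 109 + G² + 252*G)
-X(y(-8)) = -(109 + (-48 + (-8)² - 8*(-8))² + 252*(-48 + (-8)² - 8*(-8))) = -(109 + (-48 + 64 + 64)² + 252*(-48 + 64 + 64)) = -(109 + 80² + 252*80) = -(109 + 6400 + 20160) = -1*26669 = -26669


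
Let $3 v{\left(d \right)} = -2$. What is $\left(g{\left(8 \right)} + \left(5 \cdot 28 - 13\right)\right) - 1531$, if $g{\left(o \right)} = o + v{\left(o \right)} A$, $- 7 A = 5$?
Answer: $- \frac{29306}{21} \approx -1395.5$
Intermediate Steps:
$A = - \frac{5}{7}$ ($A = \left(- \frac{1}{7}\right) 5 = - \frac{5}{7} \approx -0.71429$)
$v{\left(d \right)} = - \frac{2}{3}$ ($v{\left(d \right)} = \frac{1}{3} \left(-2\right) = - \frac{2}{3}$)
$g{\left(o \right)} = \frac{10}{21} + o$ ($g{\left(o \right)} = o - - \frac{10}{21} = o + \frac{10}{21} = \frac{10}{21} + o$)
$\left(g{\left(8 \right)} + \left(5 \cdot 28 - 13\right)\right) - 1531 = \left(\left(\frac{10}{21} + 8\right) + \left(5 \cdot 28 - 13\right)\right) - 1531 = \left(\frac{178}{21} + \left(140 - 13\right)\right) - 1531 = \left(\frac{178}{21} + 127\right) - 1531 = \frac{2845}{21} - 1531 = - \frac{29306}{21}$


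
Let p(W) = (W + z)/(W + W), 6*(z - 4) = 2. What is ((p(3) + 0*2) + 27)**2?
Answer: 64516/81 ≈ 796.49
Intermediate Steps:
z = 13/3 (z = 4 + (1/6)*2 = 4 + 1/3 = 13/3 ≈ 4.3333)
p(W) = (13/3 + W)/(2*W) (p(W) = (W + 13/3)/(W + W) = (13/3 + W)/((2*W)) = (13/3 + W)*(1/(2*W)) = (13/3 + W)/(2*W))
((p(3) + 0*2) + 27)**2 = (((1/6)*(13 + 3*3)/3 + 0*2) + 27)**2 = (((1/6)*(1/3)*(13 + 9) + 0) + 27)**2 = (((1/6)*(1/3)*22 + 0) + 27)**2 = ((11/9 + 0) + 27)**2 = (11/9 + 27)**2 = (254/9)**2 = 64516/81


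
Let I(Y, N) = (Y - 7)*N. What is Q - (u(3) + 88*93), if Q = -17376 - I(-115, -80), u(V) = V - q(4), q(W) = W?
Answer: -35319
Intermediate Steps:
u(V) = -4 + V (u(V) = V - 1*4 = V - 4 = -4 + V)
I(Y, N) = N*(-7 + Y) (I(Y, N) = (-7 + Y)*N = N*(-7 + Y))
Q = -27136 (Q = -17376 - (-80)*(-7 - 115) = -17376 - (-80)*(-122) = -17376 - 1*9760 = -17376 - 9760 = -27136)
Q - (u(3) + 88*93) = -27136 - ((-4 + 3) + 88*93) = -27136 - (-1 + 8184) = -27136 - 1*8183 = -27136 - 8183 = -35319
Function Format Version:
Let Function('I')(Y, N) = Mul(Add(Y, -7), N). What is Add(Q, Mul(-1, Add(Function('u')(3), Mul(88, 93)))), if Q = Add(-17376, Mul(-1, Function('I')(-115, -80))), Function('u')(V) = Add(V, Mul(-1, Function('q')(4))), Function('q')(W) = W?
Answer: -35319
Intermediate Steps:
Function('u')(V) = Add(-4, V) (Function('u')(V) = Add(V, Mul(-1, 4)) = Add(V, -4) = Add(-4, V))
Function('I')(Y, N) = Mul(N, Add(-7, Y)) (Function('I')(Y, N) = Mul(Add(-7, Y), N) = Mul(N, Add(-7, Y)))
Q = -27136 (Q = Add(-17376, Mul(-1, Mul(-80, Add(-7, -115)))) = Add(-17376, Mul(-1, Mul(-80, -122))) = Add(-17376, Mul(-1, 9760)) = Add(-17376, -9760) = -27136)
Add(Q, Mul(-1, Add(Function('u')(3), Mul(88, 93)))) = Add(-27136, Mul(-1, Add(Add(-4, 3), Mul(88, 93)))) = Add(-27136, Mul(-1, Add(-1, 8184))) = Add(-27136, Mul(-1, 8183)) = Add(-27136, -8183) = -35319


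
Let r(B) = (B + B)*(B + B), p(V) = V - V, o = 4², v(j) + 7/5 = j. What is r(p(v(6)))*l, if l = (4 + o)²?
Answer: 0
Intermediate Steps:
v(j) = -7/5 + j
o = 16
p(V) = 0
r(B) = 4*B² (r(B) = (2*B)*(2*B) = 4*B²)
l = 400 (l = (4 + 16)² = 20² = 400)
r(p(v(6)))*l = (4*0²)*400 = (4*0)*400 = 0*400 = 0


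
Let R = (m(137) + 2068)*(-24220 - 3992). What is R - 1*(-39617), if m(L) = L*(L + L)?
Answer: -1117324855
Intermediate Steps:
m(L) = 2*L² (m(L) = L*(2*L) = 2*L²)
R = -1117364472 (R = (2*137² + 2068)*(-24220 - 3992) = (2*18769 + 2068)*(-28212) = (37538 + 2068)*(-28212) = 39606*(-28212) = -1117364472)
R - 1*(-39617) = -1117364472 - 1*(-39617) = -1117364472 + 39617 = -1117324855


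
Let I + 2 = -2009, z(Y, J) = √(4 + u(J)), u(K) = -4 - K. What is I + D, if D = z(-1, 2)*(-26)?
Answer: -2011 - 26*I*√2 ≈ -2011.0 - 36.77*I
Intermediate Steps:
z(Y, J) = √(-J) (z(Y, J) = √(4 + (-4 - J)) = √(-J))
D = -26*I*√2 (D = √(-1*2)*(-26) = √(-2)*(-26) = (I*√2)*(-26) = -26*I*√2 ≈ -36.77*I)
I = -2011 (I = -2 - 2009 = -2011)
I + D = -2011 - 26*I*√2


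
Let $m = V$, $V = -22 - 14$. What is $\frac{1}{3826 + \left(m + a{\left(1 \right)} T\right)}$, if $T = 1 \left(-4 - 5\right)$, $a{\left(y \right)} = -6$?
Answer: $\frac{1}{3844} \approx 0.00026015$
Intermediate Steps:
$T = -9$ ($T = 1 \left(-9\right) = -9$)
$V = -36$
$m = -36$
$\frac{1}{3826 + \left(m + a{\left(1 \right)} T\right)} = \frac{1}{3826 - -18} = \frac{1}{3826 + \left(-36 + 54\right)} = \frac{1}{3826 + 18} = \frac{1}{3844}$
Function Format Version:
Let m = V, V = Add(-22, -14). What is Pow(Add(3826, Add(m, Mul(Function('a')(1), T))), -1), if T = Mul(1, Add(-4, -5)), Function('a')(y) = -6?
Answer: Rational(1, 3844) ≈ 0.00026015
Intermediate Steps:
T = -9 (T = Mul(1, -9) = -9)
V = -36
m = -36
Pow(Add(3826, Add(m, Mul(Function('a')(1), T))), -1) = Pow(Add(3826, Add(-36, Mul(-6, -9))), -1) = Pow(Add(3826, Add(-36, 54)), -1) = Pow(Add(3826, 18), -1) = Pow(3844, -1) = Rational(1, 3844)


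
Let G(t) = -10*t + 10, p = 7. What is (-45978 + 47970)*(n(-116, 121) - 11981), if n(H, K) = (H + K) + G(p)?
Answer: -23975712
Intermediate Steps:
G(t) = 10 - 10*t
n(H, K) = -60 + H + K (n(H, K) = (H + K) + (10 - 10*7) = (H + K) + (10 - 70) = (H + K) - 60 = -60 + H + K)
(-45978 + 47970)*(n(-116, 121) - 11981) = (-45978 + 47970)*((-60 - 116 + 121) - 11981) = 1992*(-55 - 11981) = 1992*(-12036) = -23975712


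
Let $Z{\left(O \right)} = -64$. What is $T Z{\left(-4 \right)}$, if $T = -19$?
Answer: $1216$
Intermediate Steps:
$T Z{\left(-4 \right)} = \left(-19\right) \left(-64\right) = 1216$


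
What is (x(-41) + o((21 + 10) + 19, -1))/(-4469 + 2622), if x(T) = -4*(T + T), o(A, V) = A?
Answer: -378/1847 ≈ -0.20466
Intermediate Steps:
x(T) = -8*T
(x(-41) + o((21 + 10) + 19, -1))/(-4469 + 2622) = (-8*(-41) + ((21 + 10) + 19))/(-4469 + 2622) = (328 + (31 + 19))/(-1847) = (328 + 50)*(-1/1847) = 378*(-1/1847) = -378/1847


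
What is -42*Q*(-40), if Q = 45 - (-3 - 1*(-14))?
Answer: 57120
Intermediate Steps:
Q = 34 (Q = 45 - (-3 + 14) = 45 - 1*11 = 45 - 11 = 34)
-42*Q*(-40) = -42*34*(-40) = -1428*(-40) = 57120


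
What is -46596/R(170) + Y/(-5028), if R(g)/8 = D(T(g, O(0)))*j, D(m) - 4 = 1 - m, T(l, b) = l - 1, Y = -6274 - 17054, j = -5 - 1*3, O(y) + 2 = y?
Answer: 220125/1099456 ≈ 0.20021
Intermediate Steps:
O(y) = -2 + y
j = -8 (j = -5 - 3 = -8)
Y = -23328
T(l, b) = -1 + l
D(m) = 5 - m (D(m) = 4 + (1 - m) = 5 - m)
R(g) = -384 + 64*g (R(g) = 8*((5 - (-1 + g))*(-8)) = 8*((5 + (1 - g))*(-8)) = 8*((6 - g)*(-8)) = 8*(-48 + 8*g) = -384 + 64*g)
-46596/R(170) + Y/(-5028) = -46596/(-384 + 64*170) - 23328/(-5028) = -46596/(-384 + 10880) - 23328*(-1/5028) = -46596/10496 + 1944/419 = -46596*1/10496 + 1944/419 = -11649/2624 + 1944/419 = 220125/1099456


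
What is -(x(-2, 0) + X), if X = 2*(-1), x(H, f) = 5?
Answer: -3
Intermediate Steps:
X = -2
-(x(-2, 0) + X) = -(5 - 2) = -1*3 = -3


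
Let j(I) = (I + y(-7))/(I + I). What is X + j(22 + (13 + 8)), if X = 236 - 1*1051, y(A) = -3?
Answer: -35025/43 ≈ -814.54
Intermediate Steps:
j(I) = (-3 + I)/(2*I) (j(I) = (I - 3)/(I + I) = (-3 + I)/((2*I)) = (-3 + I)*(1/(2*I)) = (-3 + I)/(2*I))
X = -815 (X = 236 - 1051 = -815)
X + j(22 + (13 + 8)) = -815 + (-3 + (22 + (13 + 8)))/(2*(22 + (13 + 8))) = -815 + (-3 + (22 + 21))/(2*(22 + 21)) = -815 + (½)*(-3 + 43)/43 = -815 + (½)*(1/43)*40 = -815 + 20/43 = -35025/43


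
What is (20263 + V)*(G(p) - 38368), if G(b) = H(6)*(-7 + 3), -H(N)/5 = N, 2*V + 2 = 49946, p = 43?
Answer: -1730148280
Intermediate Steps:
V = 24972 (V = -1 + (1/2)*49946 = -1 + 24973 = 24972)
H(N) = -5*N
G(b) = 120 (G(b) = (-5*6)*(-7 + 3) = -30*(-4) = 120)
(20263 + V)*(G(p) - 38368) = (20263 + 24972)*(120 - 38368) = 45235*(-38248) = -1730148280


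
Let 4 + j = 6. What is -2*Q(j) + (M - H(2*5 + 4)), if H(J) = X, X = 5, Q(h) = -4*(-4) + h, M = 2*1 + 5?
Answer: -34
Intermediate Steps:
M = 7 (M = 2 + 5 = 7)
j = 2 (j = -4 + 6 = 2)
Q(h) = 16 + h
H(J) = 5
-2*Q(j) + (M - H(2*5 + 4)) = -2*(16 + 2) + (7 - 1*5) = -2*18 + (7 - 5) = -36 + 2 = -34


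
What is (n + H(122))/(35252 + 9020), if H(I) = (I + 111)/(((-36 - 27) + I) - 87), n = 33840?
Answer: 947287/1239616 ≈ 0.76418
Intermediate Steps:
H(I) = (111 + I)/(-150 + I) (H(I) = (111 + I)/((-63 + I) - 87) = (111 + I)/(-150 + I))
(n + H(122))/(35252 + 9020) = (33840 + (111 + 122)/(-150 + 122))/(35252 + 9020) = (33840 + 233/(-28))/44272 = (33840 - 1/28*233)*(1/44272) = (33840 - 233/28)*(1/44272) = (947287/28)*(1/44272) = 947287/1239616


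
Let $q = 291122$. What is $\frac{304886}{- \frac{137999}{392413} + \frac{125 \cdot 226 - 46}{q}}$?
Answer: $- \frac{17415097068093998}{14553464313} \approx -1.1966 \cdot 10^{6}$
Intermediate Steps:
$\frac{304886}{- \frac{137999}{392413} + \frac{125 \cdot 226 - 46}{q}} = \frac{304886}{- \frac{137999}{392413} + \frac{125 \cdot 226 - 46}{291122}} = \frac{304886}{\left(-137999\right) \frac{1}{392413} + \left(28250 - 46\right) \frac{1}{291122}} = \frac{304886}{- \frac{137999}{392413} + 28204 \cdot \frac{1}{291122}} = \frac{304886}{- \frac{137999}{392413} + \frac{14102}{145561}} = \frac{304886}{- \frac{14553464313}{57120028693}} = 304886 \left(- \frac{57120028693}{14553464313}\right) = - \frac{17415097068093998}{14553464313}$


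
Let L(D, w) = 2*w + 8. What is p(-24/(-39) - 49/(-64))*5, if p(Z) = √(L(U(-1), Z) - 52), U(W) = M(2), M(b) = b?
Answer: 5*I*√446030/104 ≈ 32.108*I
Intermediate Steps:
U(W) = 2
L(D, w) = 8 + 2*w
p(Z) = √(-44 + 2*Z) (p(Z) = √((8 + 2*Z) - 52) = √(-44 + 2*Z))
p(-24/(-39) - 49/(-64))*5 = √(-44 + 2*(-24/(-39) - 49/(-64)))*5 = √(-44 + 2*(-24*(-1/39) - 49*(-1/64)))*5 = √(-44 + 2*(8/13 + 49/64))*5 = √(-44 + 2*(1149/832))*5 = √(-44 + 1149/416)*5 = √(-17155/416)*5 = (I*√446030/104)*5 = 5*I*√446030/104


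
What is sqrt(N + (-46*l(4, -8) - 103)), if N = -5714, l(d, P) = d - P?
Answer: I*sqrt(6369) ≈ 79.806*I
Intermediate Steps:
sqrt(N + (-46*l(4, -8) - 103)) = sqrt(-5714 + (-46*(4 - 1*(-8)) - 103)) = sqrt(-5714 + (-46*(4 + 8) - 103)) = sqrt(-5714 + (-46*12 - 103)) = sqrt(-5714 + (-552 - 103)) = sqrt(-5714 - 655) = sqrt(-6369) = I*sqrt(6369)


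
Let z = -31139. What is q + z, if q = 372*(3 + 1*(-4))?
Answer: -31511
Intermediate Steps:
q = -372 (q = 372*(3 - 4) = 372*(-1) = -372)
q + z = -372 - 31139 = -31511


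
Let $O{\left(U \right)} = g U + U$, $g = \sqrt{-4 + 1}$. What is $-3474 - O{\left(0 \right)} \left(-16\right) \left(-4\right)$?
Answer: $-3474$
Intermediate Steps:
$g = i \sqrt{3}$ ($g = \sqrt{-3} = i \sqrt{3} \approx 1.732 i$)
$O{\left(U \right)} = U + i U \sqrt{3}$ ($O{\left(U \right)} = i \sqrt{3} U + U = i U \sqrt{3} + U = U + i U \sqrt{3}$)
$-3474 - O{\left(0 \right)} \left(-16\right) \left(-4\right) = -3474 - 0 \left(1 + i \sqrt{3}\right) \left(-16\right) \left(-4\right) = -3474 - 0 \left(-16\right) \left(-4\right) = -3474 - 0 \left(-4\right) = -3474 - 0 = -3474 + 0 = -3474$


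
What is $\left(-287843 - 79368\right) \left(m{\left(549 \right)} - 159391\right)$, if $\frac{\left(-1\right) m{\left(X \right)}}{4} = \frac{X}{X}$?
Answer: $58531597345$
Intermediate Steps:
$m{\left(X \right)} = -4$ ($m{\left(X \right)} = - 4 \frac{X}{X} = \left(-4\right) 1 = -4$)
$\left(-287843 - 79368\right) \left(m{\left(549 \right)} - 159391\right) = \left(-287843 - 79368\right) \left(-4 - 159391\right) = \left(-367211\right) \left(-159395\right) = 58531597345$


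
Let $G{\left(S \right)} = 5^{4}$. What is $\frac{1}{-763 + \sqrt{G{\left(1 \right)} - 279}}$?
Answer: $- \frac{763}{581823} - \frac{\sqrt{346}}{581823} \approx -0.0013434$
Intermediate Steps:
$G{\left(S \right)} = 625$
$\frac{1}{-763 + \sqrt{G{\left(1 \right)} - 279}} = \frac{1}{-763 + \sqrt{625 - 279}} = \frac{1}{-763 + \sqrt{346}}$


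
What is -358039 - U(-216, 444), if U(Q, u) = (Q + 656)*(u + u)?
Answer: -748759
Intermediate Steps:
U(Q, u) = 2*u*(656 + Q) (U(Q, u) = (656 + Q)*(2*u) = 2*u*(656 + Q))
-358039 - U(-216, 444) = -358039 - 2*444*(656 - 216) = -358039 - 2*444*440 = -358039 - 1*390720 = -358039 - 390720 = -748759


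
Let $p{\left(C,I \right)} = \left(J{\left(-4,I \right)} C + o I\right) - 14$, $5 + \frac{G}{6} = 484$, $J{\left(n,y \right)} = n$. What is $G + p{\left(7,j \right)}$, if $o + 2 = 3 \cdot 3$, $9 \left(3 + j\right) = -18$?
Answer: $2797$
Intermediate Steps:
$j = -5$ ($j = -3 + \frac{1}{9} \left(-18\right) = -3 - 2 = -5$)
$G = 2874$ ($G = -30 + 6 \cdot 484 = -30 + 2904 = 2874$)
$o = 7$ ($o = -2 + 3 \cdot 3 = -2 + 9 = 7$)
$p{\left(C,I \right)} = -14 - 4 C + 7 I$ ($p{\left(C,I \right)} = \left(- 4 C + 7 I\right) - 14 = -14 - 4 C + 7 I$)
$G + p{\left(7,j \right)} = 2874 - 77 = 2797$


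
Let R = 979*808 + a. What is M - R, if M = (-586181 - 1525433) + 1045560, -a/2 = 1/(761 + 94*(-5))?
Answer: -540412024/291 ≈ -1.8571e+6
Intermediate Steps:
a = -2/291 (a = -2/(761 + 94*(-5)) = -2/(761 - 470) = -2/291 ≈ -0.0068729)
R = 230190310/291 (R = 979*808 - 2/291 = 791032 - 2/291 = 230190310/291 ≈ 7.9103e+5)
M = -1066054 (M = -2111614 + 1045560 = -1066054)
M - R = -1066054 - 1*230190310/291 = -1066054 - 230190310/291 = -540412024/291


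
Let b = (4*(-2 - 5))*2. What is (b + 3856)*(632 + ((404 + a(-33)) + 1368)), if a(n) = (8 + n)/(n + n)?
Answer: 301509100/33 ≈ 9.1366e+6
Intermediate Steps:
a(n) = (8 + n)/(2*n) (a(n) = (8 + n)/((2*n)) = (8 + n)*(1/(2*n)) = (8 + n)/(2*n))
b = -56 (b = (4*(-7))*2 = -28*2 = -56)
(b + 3856)*(632 + ((404 + a(-33)) + 1368)) = (-56 + 3856)*(632 + ((404 + (1/2)*(8 - 33)/(-33)) + 1368)) = 3800*(632 + ((404 + (1/2)*(-1/33)*(-25)) + 1368)) = 3800*(632 + ((404 + 25/66) + 1368)) = 3800*(632 + (26689/66 + 1368)) = 3800*(632 + 116977/66) = 3800*(158689/66) = 301509100/33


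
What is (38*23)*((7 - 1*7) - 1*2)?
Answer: -1748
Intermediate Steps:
(38*23)*((7 - 1*7) - 1*2) = 874*((7 - 7) - 2) = 874*(0 - 2) = 874*(-2) = -1748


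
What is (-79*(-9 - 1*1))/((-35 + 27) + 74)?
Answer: 395/33 ≈ 11.970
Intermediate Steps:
(-79*(-9 - 1*1))/((-35 + 27) + 74) = (-79*(-9 - 1))/(-8 + 74) = -79*(-10)/66 = 790*(1/66) = 395/33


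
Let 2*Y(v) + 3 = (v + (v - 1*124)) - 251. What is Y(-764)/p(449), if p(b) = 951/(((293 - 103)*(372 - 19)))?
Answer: -63917710/951 ≈ -67211.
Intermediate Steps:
p(b) = 951/67070 (p(b) = 951/((190*353)) = 951/67070)
Y(v) = -189 + v (Y(v) = -3/2 + ((v + (v - 1*124)) - 251)/2 = -3/2 + ((v + (v - 124)) - 251)/2 = -3/2 + ((v + (-124 + v)) - 251)/2 = -3/2 + ((-124 + 2*v) - 251)/2 = -3/2 + (-375 + 2*v)/2 = -3/2 + (-375/2 + v) = -189 + v)
Y(-764)/p(449) = (-189 - 764)/(951/67070) = -953*67070/951 = -63917710/951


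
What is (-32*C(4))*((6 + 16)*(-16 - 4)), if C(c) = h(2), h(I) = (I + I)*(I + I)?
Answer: 225280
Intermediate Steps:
h(I) = 4*I² (h(I) = (2*I)*(2*I) = 4*I²)
C(c) = 16 (C(c) = 4*2² = 4*4 = 16)
(-32*C(4))*((6 + 16)*(-16 - 4)) = (-32*16)*((6 + 16)*(-16 - 4)) = -11264*(-20) = -512*(-440) = 225280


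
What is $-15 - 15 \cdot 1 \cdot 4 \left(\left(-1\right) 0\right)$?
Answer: $-15$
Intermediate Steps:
$-15 - 15 \cdot 1 \cdot 4 \left(\left(-1\right) 0\right) = -15 - 15 \cdot 4 \cdot 0 = -15 - 0 = -15 + 0 = -15$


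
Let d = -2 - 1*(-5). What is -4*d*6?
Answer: -72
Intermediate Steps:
d = 3 (d = -2 + 5 = 3)
-4*d*6 = -4*3*6 = -12*6 = -72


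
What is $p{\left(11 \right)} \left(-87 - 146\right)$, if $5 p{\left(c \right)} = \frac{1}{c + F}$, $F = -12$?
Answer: $\frac{233}{5} \approx 46.6$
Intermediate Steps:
$p{\left(c \right)} = \frac{1}{5 \left(-12 + c\right)}$ ($p{\left(c \right)} = \frac{1}{5 \left(c - 12\right)} = \frac{1}{5 \left(-12 + c\right)}$)
$p{\left(11 \right)} \left(-87 - 146\right) = \frac{1}{5 \left(-12 + 11\right)} \left(-87 - 146\right) = \frac{1}{5 \left(-1\right)} \left(-233\right) = \frac{1}{5} \left(-1\right) \left(-233\right) = \left(- \frac{1}{5}\right) \left(-233\right) = \frac{233}{5}$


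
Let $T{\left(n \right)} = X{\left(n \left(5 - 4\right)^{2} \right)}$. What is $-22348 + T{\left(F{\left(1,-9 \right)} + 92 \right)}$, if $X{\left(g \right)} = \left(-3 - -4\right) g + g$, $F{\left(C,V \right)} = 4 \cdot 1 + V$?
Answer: $-22174$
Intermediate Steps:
$F{\left(C,V \right)} = 4 + V$
$X{\left(g \right)} = 2 g$ ($X{\left(g \right)} = \left(-3 + 4\right) g + g = 1 g + g = g + g = 2 g$)
$T{\left(n \right)} = 2 n$ ($T{\left(n \right)} = 2 n \left(5 - 4\right)^{2} = 2 n 1^{2} = 2 n 1 = 2 n$)
$-22348 + T{\left(F{\left(1,-9 \right)} + 92 \right)} = -22348 + 2 \left(\left(4 - 9\right) + 92\right) = -22348 + 2 \left(-5 + 92\right) = -22348 + 2 \cdot 87 = -22348 + 174 = -22174$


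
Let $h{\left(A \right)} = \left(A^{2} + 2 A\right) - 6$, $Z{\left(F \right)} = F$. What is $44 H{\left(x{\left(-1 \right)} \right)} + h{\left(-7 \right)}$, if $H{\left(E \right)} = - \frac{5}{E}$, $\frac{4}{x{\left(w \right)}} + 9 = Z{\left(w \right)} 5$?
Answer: $799$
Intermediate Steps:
$x{\left(w \right)} = \frac{4}{-9 + 5 w}$ ($x{\left(w \right)} = \frac{4}{-9 + w 5} = \frac{4}{-9 + 5 w}$)
$h{\left(A \right)} = -6 + A^{2} + 2 A$
$44 H{\left(x{\left(-1 \right)} \right)} + h{\left(-7 \right)} = 44 \left(- \frac{5}{4 \frac{1}{-9 + 5 \left(-1\right)}}\right) + \left(-6 + \left(-7\right)^{2} + 2 \left(-7\right)\right) = 44 \left(- \frac{5}{4 \frac{1}{-9 - 5}}\right) - -29 = 44 \left(- \frac{5}{4 \frac{1}{-14}}\right) + 29 = 44 \left(- \frac{5}{4 \left(- \frac{1}{14}\right)}\right) + 29 = 44 \left(- \frac{5}{- \frac{2}{7}}\right) + 29 = 44 \left(\left(-5\right) \left(- \frac{7}{2}\right)\right) + 29 = 44 \cdot \frac{35}{2} + 29 = 770 + 29 = 799$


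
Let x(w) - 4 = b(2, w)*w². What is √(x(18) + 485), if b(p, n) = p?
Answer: √1137 ≈ 33.719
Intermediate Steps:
x(w) = 4 + 2*w²
√(x(18) + 485) = √((4 + 2*18²) + 485) = √((4 + 2*324) + 485) = √((4 + 648) + 485) = √(652 + 485) = √1137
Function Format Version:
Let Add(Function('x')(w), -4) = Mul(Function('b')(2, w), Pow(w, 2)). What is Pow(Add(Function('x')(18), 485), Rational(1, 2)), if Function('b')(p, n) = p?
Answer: Pow(1137, Rational(1, 2)) ≈ 33.719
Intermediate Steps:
Function('x')(w) = Add(4, Mul(2, Pow(w, 2)))
Pow(Add(Function('x')(18), 485), Rational(1, 2)) = Pow(Add(Add(4, Mul(2, Pow(18, 2))), 485), Rational(1, 2)) = Pow(Add(Add(4, Mul(2, 324)), 485), Rational(1, 2)) = Pow(Add(Add(4, 648), 485), Rational(1, 2)) = Pow(Add(652, 485), Rational(1, 2)) = Pow(1137, Rational(1, 2))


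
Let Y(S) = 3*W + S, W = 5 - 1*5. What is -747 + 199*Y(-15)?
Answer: -3732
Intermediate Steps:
W = 0 (W = 5 - 5 = 0)
Y(S) = S (Y(S) = 3*0 + S = 0 + S = S)
-747 + 199*Y(-15) = -747 + 199*(-15) = -747 - 2985 = -3732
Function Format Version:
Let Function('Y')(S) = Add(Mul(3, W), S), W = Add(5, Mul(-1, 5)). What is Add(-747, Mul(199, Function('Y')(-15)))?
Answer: -3732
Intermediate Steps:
W = 0 (W = Add(5, -5) = 0)
Function('Y')(S) = S (Function('Y')(S) = Add(Mul(3, 0), S) = Add(0, S) = S)
Add(-747, Mul(199, Function('Y')(-15))) = Add(-747, Mul(199, -15)) = Add(-747, -2985) = -3732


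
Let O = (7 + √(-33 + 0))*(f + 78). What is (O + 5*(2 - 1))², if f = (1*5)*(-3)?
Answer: 67939 + 56196*I*√33 ≈ 67939.0 + 3.2282e+5*I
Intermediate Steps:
f = -15 (f = 5*(-3) = -15)
O = 441 + 63*I*√33 (O = (7 + √(-33 + 0))*(-15 + 78) = (7 + √(-33))*63 = (7 + I*√33)*63 = 441 + 63*I*√33 ≈ 441.0 + 361.91*I)
(O + 5*(2 - 1))² = ((441 + 63*I*√33) + 5*(2 - 1))² = ((441 + 63*I*√33) + 5*1)² = ((441 + 63*I*√33) + 5)² = (446 + 63*I*√33)²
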